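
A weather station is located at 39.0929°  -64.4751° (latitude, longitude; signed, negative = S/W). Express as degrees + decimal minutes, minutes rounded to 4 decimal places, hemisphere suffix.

Latitude: minutes = (39.092900 − 39) × 60 = 5.574000
Longitude is negative → W; |value| = 64.475100
Lon: 64° + 0.475100 × 60 = 64° 28.506000′

39° 5.5740′ N, 64° 28.5060′ W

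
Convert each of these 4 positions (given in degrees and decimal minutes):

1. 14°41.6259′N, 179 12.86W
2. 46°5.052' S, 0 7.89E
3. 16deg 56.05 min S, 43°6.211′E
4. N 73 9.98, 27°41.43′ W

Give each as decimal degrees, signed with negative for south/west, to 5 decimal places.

Point 1:
  Latitude: 41.6259′ = 0.693765°; total 14.693765
  N ⇒ keep positive
  Lon: 12.86′ = 0.214333°; total 179.214333
  hemisphere W, so the sign is −
Point 2:
  Latitude: 46 + 5.052/60 = 46.084200
  hemisphere S, so the sign is −
  Longitude: 0 + 7.89/60 = 0.131500
  E → positive
Point 3:
  φ: 56.05′ = 0.934167°; total 16.934167
  S ⇒ negate
  λ: 6.211′ = 0.103517°; total 43.103517
  E ⇒ keep positive
Point 4:
  φ: 73 + 9.98/60 = 73.166333
  N ⇒ keep positive
  Lon: 41.43′ = 0.690500°; total 27.690500
  W ⇒ negate

1. 14.69377, -179.21433
2. -46.08420, 0.13150
3. -16.93417, 43.10352
4. 73.16633, -27.69050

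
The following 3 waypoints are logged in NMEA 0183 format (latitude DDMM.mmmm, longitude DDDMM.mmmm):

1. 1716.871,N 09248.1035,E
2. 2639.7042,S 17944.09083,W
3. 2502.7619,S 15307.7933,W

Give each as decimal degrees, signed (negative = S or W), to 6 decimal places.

1. 17.281183, 92.801725
2. -26.661737, -179.734847
3. -25.046032, -153.129888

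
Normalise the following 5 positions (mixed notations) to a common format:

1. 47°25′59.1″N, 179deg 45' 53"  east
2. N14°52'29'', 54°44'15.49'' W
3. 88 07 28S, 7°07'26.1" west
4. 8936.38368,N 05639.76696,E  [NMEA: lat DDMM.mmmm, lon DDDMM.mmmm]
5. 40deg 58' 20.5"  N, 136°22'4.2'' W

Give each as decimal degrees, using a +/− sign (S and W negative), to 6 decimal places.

1. 47.433083, 179.764722
2. 14.874722, -54.737636
3. -88.124444, -7.123917
4. 89.606395, 56.662783
5. 40.972361, -136.367833

Point 1:
  Latitude: 47 + 25/60 + 59.1/3600 = 47.4330833
  N ⇒ keep positive
  Longitude: 179° + 45/60 + 53/3600 = 179 + 0.750000 + 0.014722 = 179.7647222
  E → positive
Point 2:
  Lat: 14 + 52/60 + 29/3600 = 14.8747222
  N ⇒ keep positive
  λ: 54° + 44/60 + 15.49/3600 = 54 + 0.733333 + 0.004303 = 54.7376361
  W ⇒ negate
Point 3:
  φ: 88° + 7/60 + 28/3600 = 88 + 0.116667 + 0.007778 = 88.1244444
  S ⇒ negate
  Longitude: 7° + 7/60 + 26.1/3600 = 7 + 0.116667 + 0.007250 = 7.1239167
  hemisphere W, so the sign is −
Point 4:
  Lat: split at 2 digits → 89° and 36.38368′; 89 + 36.38368/60 = 89.6063947
  N ⇒ keep positive
  Lon: split at 3 digits → 056° and 39.76696′; 56 + 39.76696/60 = 56.6627827
  E → positive
Point 5:
  Latitude: 40° + 58/60 + 20.5/3600 = 40 + 0.966667 + 0.005694 = 40.9723611
  N ⇒ keep positive
  λ: 22′ + 4.2″ = 22.07000′; 136 + 22.07000/60 = 136.3678333
  hemisphere W, so the sign is −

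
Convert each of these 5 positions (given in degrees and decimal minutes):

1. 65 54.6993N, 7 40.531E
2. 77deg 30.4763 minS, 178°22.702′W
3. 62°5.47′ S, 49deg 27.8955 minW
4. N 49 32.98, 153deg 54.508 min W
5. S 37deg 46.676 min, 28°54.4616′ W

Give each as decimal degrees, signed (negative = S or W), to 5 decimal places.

Point 1:
  Latitude: 65 + 54.6993/60 = 65.911655
  N → positive
  Longitude: 40.531′ = 0.675517°; total 7.675517
  E → positive
Point 2:
  φ: 30.4763′ = 0.507938°; total 77.507938
  hemisphere S, so the sign is −
  λ: 22.702′ = 0.378367°; total 178.378367
  hemisphere W, so the sign is −
Point 3:
  Lat: 5.47′ = 0.091167°; total 62.091167
  hemisphere S, so the sign is −
  λ: 49 + 27.8955/60 = 49.464925
  W ⇒ negate
Point 4:
  φ: 32.98′ = 0.549667°; total 49.549667
  N ⇒ keep positive
  λ: 153 + 54.508/60 = 153.908467
  W → negative
Point 5:
  Latitude: 46.676′ = 0.777933°; total 37.777933
  hemisphere S, so the sign is −
  λ: 28 + 54.4616/60 = 28.907693
  W → negative

1. 65.91166, 7.67552
2. -77.50794, -178.37837
3. -62.09117, -49.46493
4. 49.54967, -153.90847
5. -37.77793, -28.90769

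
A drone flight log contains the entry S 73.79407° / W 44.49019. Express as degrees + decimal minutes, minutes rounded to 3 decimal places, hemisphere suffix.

φ: minutes = (73.794070 − 73) × 60 = 47.64420
Longitude: minutes = (44.490190 − 44) × 60 = 29.41140

73° 47.644′ S, 44° 29.411′ W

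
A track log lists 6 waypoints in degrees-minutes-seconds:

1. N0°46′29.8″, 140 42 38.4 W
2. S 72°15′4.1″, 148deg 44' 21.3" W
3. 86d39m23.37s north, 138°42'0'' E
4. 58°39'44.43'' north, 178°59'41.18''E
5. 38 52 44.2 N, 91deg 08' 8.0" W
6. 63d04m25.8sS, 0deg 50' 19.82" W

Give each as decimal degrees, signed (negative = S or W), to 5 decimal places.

1. 0.77494, -140.71067
2. -72.25114, -148.73925
3. 86.65649, 138.70000
4. 58.66234, 178.99477
5. 38.87894, -91.13556
6. -63.07383, -0.83884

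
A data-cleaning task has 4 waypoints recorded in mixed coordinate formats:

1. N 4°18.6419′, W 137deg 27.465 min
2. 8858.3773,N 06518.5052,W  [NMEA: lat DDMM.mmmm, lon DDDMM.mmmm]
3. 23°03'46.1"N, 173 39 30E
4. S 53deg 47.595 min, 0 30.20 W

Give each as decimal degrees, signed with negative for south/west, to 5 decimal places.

1. 4.31070, -137.45775
2. 88.97296, -65.30842
3. 23.06281, 173.65833
4. -53.79325, -0.50333

Point 1:
  φ: 18.6419′ = 0.310698°; total 4.310698
  N → positive
  λ: 27.465′ = 0.457750°; total 137.457750
  W ⇒ negate
Point 2:
  Lat: split at 2 digits → 88° and 58.3773′; 88 + 58.3773/60 = 88.972955
  N ⇒ keep positive
  λ: degrees = first 3 digits = 65, minutes = 18.5052; 65 + 18.5052/60 = 65.308420
  W ⇒ negate
Point 3:
  Lat: 23 + 3/60 + 46.1/3600 = 23.062806
  N → positive
  λ: 39′ + 30″ = 39.50000′; 173 + 39.50000/60 = 173.658333
  E → positive
Point 4:
  Latitude: 53 + 47.595/60 = 53.793250
  S → negative
  Longitude: 0 + 30.2/60 = 0.503333
  W ⇒ negate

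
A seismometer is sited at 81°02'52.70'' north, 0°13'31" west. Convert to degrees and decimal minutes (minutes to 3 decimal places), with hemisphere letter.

Lat: seconds/60 = 0.87833; minutes = 2 + 0.87833 = 2.87833
Longitude: seconds/60 = 0.51667; minutes = 13 + 0.51667 = 13.51667

81° 2.878′ N, 0° 13.517′ W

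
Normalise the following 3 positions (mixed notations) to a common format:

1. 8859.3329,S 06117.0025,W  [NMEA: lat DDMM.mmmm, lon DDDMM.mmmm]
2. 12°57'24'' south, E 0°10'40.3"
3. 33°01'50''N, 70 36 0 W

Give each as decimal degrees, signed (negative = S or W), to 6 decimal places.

1. -88.988882, -61.283375
2. -12.956667, 0.177861
3. 33.030556, -70.600000

Point 1:
  Latitude: split at 2 digits → 88° and 59.3329′; 88 + 59.3329/60 = 88.9888817
  hemisphere S, so the sign is −
  λ: degrees = first 3 digits = 61, minutes = 17.0025; 61 + 17.0025/60 = 61.2833750
  W → negative
Point 2:
  φ: 12° + 57/60 + 24/3600 = 12 + 0.950000 + 0.006667 = 12.9566667
  S ⇒ negate
  Lon: 0° + 10/60 + 40.3/3600 = 0 + 0.166667 + 0.011194 = 0.1778611
  E ⇒ keep positive
Point 3:
  Lat: 33° + 1/60 + 50/3600 = 33 + 0.016667 + 0.013889 = 33.0305556
  N → positive
  Longitude: 70° + 36/60 + 0/3600 = 70 + 0.600000 + 0.000000 = 70.6000000
  W ⇒ negate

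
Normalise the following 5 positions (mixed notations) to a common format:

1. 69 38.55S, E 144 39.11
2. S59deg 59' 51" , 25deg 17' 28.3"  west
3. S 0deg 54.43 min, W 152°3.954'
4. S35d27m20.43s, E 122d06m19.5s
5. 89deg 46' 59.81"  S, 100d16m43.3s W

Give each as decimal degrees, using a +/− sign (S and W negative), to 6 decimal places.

1. -69.642500, 144.651833
2. -59.997500, -25.291194
3. -0.907167, -152.065900
4. -35.455675, 122.105417
5. -89.783281, -100.278694

Point 1:
  φ: 38.55′ = 0.642500°; total 69.6425000
  S ⇒ negate
  Longitude: 39.11′ = 0.651833°; total 144.6518333
  E → positive
Point 2:
  φ: 59° + 59/60 + 51/3600 = 59 + 0.983333 + 0.014167 = 59.9975000
  S ⇒ negate
  Longitude: 25 + 17/60 + 28.3/3600 = 25.2911944
  hemisphere W, so the sign is −
Point 3:
  Latitude: 54.43′ = 0.907167°; total 0.9071667
  hemisphere S, so the sign is −
  Lon: 152 + 3.954/60 = 152.0659000
  hemisphere W, so the sign is −
Point 4:
  φ: 35 + 27/60 + 20.43/3600 = 35.4556750
  hemisphere S, so the sign is −
  Longitude: 122° + 6/60 + 19.5/3600 = 122 + 0.100000 + 0.005417 = 122.1054167
  E ⇒ keep positive
Point 5:
  φ: 89° + 46/60 + 59.81/3600 = 89 + 0.766667 + 0.016614 = 89.7832806
  hemisphere S, so the sign is −
  λ: 100° + 16/60 + 43.3/3600 = 100 + 0.266667 + 0.012028 = 100.2786944
  hemisphere W, so the sign is −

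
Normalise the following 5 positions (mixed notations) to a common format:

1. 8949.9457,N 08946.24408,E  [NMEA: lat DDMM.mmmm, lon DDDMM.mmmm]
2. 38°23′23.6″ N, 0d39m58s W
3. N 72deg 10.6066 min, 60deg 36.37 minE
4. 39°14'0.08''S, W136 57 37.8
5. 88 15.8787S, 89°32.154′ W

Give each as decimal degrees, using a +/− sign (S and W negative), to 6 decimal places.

Point 1:
  Lat: degrees = first 2 digits = 89, minutes = 49.9457; 89 + 49.9457/60 = 89.8324283
  N → positive
  Lon: degrees = first 3 digits = 89, minutes = 46.24408; 89 + 46.24408/60 = 89.7707347
  E → positive
Point 2:
  Lat: 38° + 23/60 + 23.6/3600 = 38 + 0.383333 + 0.006556 = 38.3898889
  N → positive
  Lon: 0° + 39/60 + 58/3600 = 0 + 0.650000 + 0.016111 = 0.6661111
  W ⇒ negate
Point 3:
  φ: 10.6066′ = 0.176777°; total 72.1767767
  N ⇒ keep positive
  Longitude: 36.37′ = 0.606167°; total 60.6061667
  E ⇒ keep positive
Point 4:
  φ: 39 + 14/60 + 0.08/3600 = 39.2333556
  S → negative
  λ: 136° + 57/60 + 37.8/3600 = 136 + 0.950000 + 0.010500 = 136.9605000
  W ⇒ negate
Point 5:
  Lat: 88 + 15.8787/60 = 88.2646450
  S → negative
  Longitude: 32.154′ = 0.535900°; total 89.5359000
  W ⇒ negate

1. 89.832428, 89.770735
2. 38.389889, -0.666111
3. 72.176777, 60.606167
4. -39.233356, -136.960500
5. -88.264645, -89.535900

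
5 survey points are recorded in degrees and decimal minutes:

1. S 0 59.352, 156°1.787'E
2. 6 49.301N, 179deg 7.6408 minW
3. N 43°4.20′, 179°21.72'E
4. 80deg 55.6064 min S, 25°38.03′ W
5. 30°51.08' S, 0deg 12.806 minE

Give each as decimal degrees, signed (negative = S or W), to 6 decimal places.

Point 1:
  Lat: 59.352′ = 0.989200°; total 0.9892000
  S → negative
  λ: 1.787′ = 0.029783°; total 156.0297833
  E ⇒ keep positive
Point 2:
  φ: 6 + 49.301/60 = 6.8216833
  N → positive
  λ: 179 + 7.6408/60 = 179.1273467
  W ⇒ negate
Point 3:
  Latitude: 43 + 4.2/60 = 43.0700000
  N → positive
  Longitude: 21.72′ = 0.362000°; total 179.3620000
  E ⇒ keep positive
Point 4:
  φ: 55.6064′ = 0.926773°; total 80.9267733
  hemisphere S, so the sign is −
  λ: 25 + 38.03/60 = 25.6338333
  W → negative
Point 5:
  φ: 51.08′ = 0.851333°; total 30.8513333
  S ⇒ negate
  Lon: 12.806′ = 0.213433°; total 0.2134333
  E ⇒ keep positive

1. -0.989200, 156.029783
2. 6.821683, -179.127347
3. 43.070000, 179.362000
4. -80.926773, -25.633833
5. -30.851333, 0.213433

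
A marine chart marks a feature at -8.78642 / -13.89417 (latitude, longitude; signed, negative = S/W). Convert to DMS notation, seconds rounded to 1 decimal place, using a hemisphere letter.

Latitude is negative → S; |value| = 8.786420
Latitude: whole degrees 8; 47.18520′ → 47′ and 11.112″
Longitude is negative → W; |value| = 13.894170
Longitude: whole degrees 13; 53.65020′ → 53′ and 39.012″

8°47′11.1″ S, 13°53′39.0″ W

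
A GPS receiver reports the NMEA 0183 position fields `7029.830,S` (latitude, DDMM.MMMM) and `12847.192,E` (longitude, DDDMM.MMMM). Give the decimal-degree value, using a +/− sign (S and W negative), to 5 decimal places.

-70.49717, 128.78653

φ: degrees = first 2 digits = 70, minutes = 29.83; 70 + 29.83/60 = 70.497167
S ⇒ negate
Lon: split at 3 digits → 128° and 47.192′; 128 + 47.192/60 = 128.786533
E → positive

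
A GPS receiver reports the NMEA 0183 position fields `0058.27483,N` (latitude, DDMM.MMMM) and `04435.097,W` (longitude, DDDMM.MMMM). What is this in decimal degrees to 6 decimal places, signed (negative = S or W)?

Lat: split at 2 digits → 00° and 58.27483′; 0 + 58.27483/60 = 0.9712472
N → positive
Longitude: degrees = first 3 digits = 44, minutes = 35.097; 44 + 35.097/60 = 44.5849500
W ⇒ negate

0.971247, -44.584950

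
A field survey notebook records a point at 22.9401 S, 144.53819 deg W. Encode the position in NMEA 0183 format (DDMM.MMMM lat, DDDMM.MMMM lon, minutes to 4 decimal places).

Lat: fractional part 0.940100 → 56.406000 minutes
Lon: 144° + 0.538190 × 60 = 144° 32.291400′

2256.4060,S / 14432.2914,W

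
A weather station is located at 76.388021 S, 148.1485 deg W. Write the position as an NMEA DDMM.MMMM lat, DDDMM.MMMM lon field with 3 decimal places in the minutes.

7623.281,S / 14808.910,W

Lat: fractional part 0.388021 → 23.28126 minutes
Lon: minutes = (148.148500 − 148) × 60 = 8.91000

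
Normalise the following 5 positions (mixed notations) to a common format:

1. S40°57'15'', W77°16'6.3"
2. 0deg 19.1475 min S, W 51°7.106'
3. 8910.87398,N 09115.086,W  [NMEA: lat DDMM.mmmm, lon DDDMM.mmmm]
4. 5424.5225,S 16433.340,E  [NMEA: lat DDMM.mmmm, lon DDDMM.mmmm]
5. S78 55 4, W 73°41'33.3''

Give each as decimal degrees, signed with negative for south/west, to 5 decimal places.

1. -40.95417, -77.26842
2. -0.31913, -51.11843
3. 89.18123, -91.25143
4. -54.40871, 164.55567
5. -78.91778, -73.69258

Point 1:
  φ: 40 + 57/60 + 15/3600 = 40.954167
  S → negative
  Longitude: 16′ + 6.3″ = 16.10500′; 77 + 16.10500/60 = 77.268417
  W ⇒ negate
Point 2:
  φ: 0 + 19.1475/60 = 0.319125
  S ⇒ negate
  Longitude: 51 + 7.106/60 = 51.118433
  W ⇒ negate
Point 3:
  Lat: degrees = first 2 digits = 89, minutes = 10.87398; 89 + 10.87398/60 = 89.181233
  N ⇒ keep positive
  Longitude: degrees = first 3 digits = 91, minutes = 15.086; 91 + 15.086/60 = 91.251433
  W → negative
Point 4:
  Latitude: degrees = first 2 digits = 54, minutes = 24.5225; 54 + 24.5225/60 = 54.408708
  S → negative
  Lon: split at 3 digits → 164° and 33.34′; 164 + 33.34/60 = 164.555667
  E ⇒ keep positive
Point 5:
  Latitude: 78° + 55/60 + 4/3600 = 78 + 0.916667 + 0.001111 = 78.917778
  S → negative
  Lon: 73° + 41/60 + 33.3/3600 = 73 + 0.683333 + 0.009250 = 73.692583
  W → negative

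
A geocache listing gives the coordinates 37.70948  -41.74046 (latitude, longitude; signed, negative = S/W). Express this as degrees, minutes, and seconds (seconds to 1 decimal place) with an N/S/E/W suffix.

37°42′34.1″ N, 41°44′25.7″ W

Latitude: 0.709480 × 60 = 42.56880′ → 42′, remainder × 60 = 34.128″
Longitude is negative → W; |value| = 41.740460
Longitude: whole degrees 41; 44.42760′ → 44′ and 25.656″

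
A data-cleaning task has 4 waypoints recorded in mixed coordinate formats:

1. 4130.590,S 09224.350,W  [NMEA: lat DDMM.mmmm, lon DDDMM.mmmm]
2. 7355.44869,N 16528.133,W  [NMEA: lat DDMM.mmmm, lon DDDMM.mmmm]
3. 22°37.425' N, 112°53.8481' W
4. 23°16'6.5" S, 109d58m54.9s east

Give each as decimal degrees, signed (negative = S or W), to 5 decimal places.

Point 1:
  Lat: degrees = first 2 digits = 41, minutes = 30.59; 41 + 30.59/60 = 41.509833
  S ⇒ negate
  Longitude: split at 3 digits → 092° and 24.35′; 92 + 24.35/60 = 92.405833
  W → negative
Point 2:
  Lat: degrees = first 2 digits = 73, minutes = 55.44869; 73 + 55.44869/60 = 73.924145
  N → positive
  Longitude: split at 3 digits → 165° and 28.133′; 165 + 28.133/60 = 165.468883
  W ⇒ negate
Point 3:
  φ: 22 + 37.425/60 = 22.623750
  N ⇒ keep positive
  Longitude: 112 + 53.8481/60 = 112.897468
  hemisphere W, so the sign is −
Point 4:
  φ: 16′ + 6.5″ = 16.10833′; 23 + 16.10833/60 = 23.268472
  S ⇒ negate
  Lon: 109° + 58/60 + 54.9/3600 = 109 + 0.966667 + 0.015250 = 109.981917
  E ⇒ keep positive

1. -41.50983, -92.40583
2. 73.92414, -165.46888
3. 22.62375, -112.89747
4. -23.26847, 109.98192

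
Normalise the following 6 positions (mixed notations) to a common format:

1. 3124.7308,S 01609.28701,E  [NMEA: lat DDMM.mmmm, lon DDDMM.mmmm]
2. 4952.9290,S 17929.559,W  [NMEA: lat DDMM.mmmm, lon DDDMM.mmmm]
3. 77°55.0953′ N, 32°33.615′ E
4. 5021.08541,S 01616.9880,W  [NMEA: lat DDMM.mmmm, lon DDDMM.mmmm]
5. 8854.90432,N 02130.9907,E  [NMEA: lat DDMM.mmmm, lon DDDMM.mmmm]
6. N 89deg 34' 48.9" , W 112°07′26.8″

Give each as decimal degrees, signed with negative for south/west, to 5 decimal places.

Point 1:
  Lat: degrees = first 2 digits = 31, minutes = 24.7308; 31 + 24.7308/60 = 31.412180
  hemisphere S, so the sign is −
  λ: split at 3 digits → 016° and 9.28701′; 16 + 9.28701/60 = 16.154784
  E ⇒ keep positive
Point 2:
  Latitude: split at 2 digits → 49° and 52.929′; 49 + 52.929/60 = 49.882150
  hemisphere S, so the sign is −
  Longitude: split at 3 digits → 179° and 29.559′; 179 + 29.559/60 = 179.492650
  W ⇒ negate
Point 3:
  Lat: 77 + 55.0953/60 = 77.918255
  N → positive
  λ: 32 + 33.615/60 = 32.560250
  E ⇒ keep positive
Point 4:
  φ: split at 2 digits → 50° and 21.08541′; 50 + 21.08541/60 = 50.351424
  S → negative
  Lon: split at 3 digits → 016° and 16.988′; 16 + 16.988/60 = 16.283133
  W ⇒ negate
Point 5:
  φ: split at 2 digits → 88° and 54.90432′; 88 + 54.90432/60 = 88.915072
  N ⇒ keep positive
  Longitude: split at 3 digits → 021° and 30.9907′; 21 + 30.9907/60 = 21.516512
  E → positive
Point 6:
  Latitude: 34′ + 48.9″ = 34.81500′; 89 + 34.81500/60 = 89.580250
  N → positive
  λ: 7′ + 26.8″ = 7.44667′; 112 + 7.44667/60 = 112.124111
  hemisphere W, so the sign is −

1. -31.41218, 16.15478
2. -49.88215, -179.49265
3. 77.91826, 32.56025
4. -50.35142, -16.28313
5. 88.91507, 21.51651
6. 89.58025, -112.12411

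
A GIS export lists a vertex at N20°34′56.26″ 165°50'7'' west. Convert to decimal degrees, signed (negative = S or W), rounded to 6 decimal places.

20.582294, -165.835278

Latitude: 20 + 34/60 + 56.26/3600 = 20.5822944
N → positive
λ: 165° + 50/60 + 7/3600 = 165 + 0.833333 + 0.001944 = 165.8352778
hemisphere W, so the sign is −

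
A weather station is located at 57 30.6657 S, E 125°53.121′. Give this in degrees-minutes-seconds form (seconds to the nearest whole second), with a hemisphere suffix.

Latitude: fractional minutes 0.66570 × 60 = 39.94″
λ: fractional minutes 0.12100 × 60 = 7.26″

57°30′40″ S, 125°53′7″ E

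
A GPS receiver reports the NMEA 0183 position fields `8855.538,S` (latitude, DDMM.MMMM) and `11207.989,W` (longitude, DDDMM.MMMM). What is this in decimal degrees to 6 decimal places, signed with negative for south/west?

φ: degrees = first 2 digits = 88, minutes = 55.538; 88 + 55.538/60 = 88.9256333
S → negative
Longitude: degrees = first 3 digits = 112, minutes = 7.989; 112 + 7.989/60 = 112.1331500
W → negative

-88.925633, -112.133150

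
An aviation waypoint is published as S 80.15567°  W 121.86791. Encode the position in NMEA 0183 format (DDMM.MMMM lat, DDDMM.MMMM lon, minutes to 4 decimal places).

Lat: 80° + 0.155670 × 60 = 80° 9.340200′
Lon: minutes = (121.867910 − 121) × 60 = 52.074600

8009.3402,S / 12152.0746,W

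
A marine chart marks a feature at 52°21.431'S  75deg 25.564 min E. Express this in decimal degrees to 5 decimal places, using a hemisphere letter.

52.35718° S, 75.42607° E

Latitude: 52 + 21.431/60 = 52.357183
Lon: 25.564′ = 0.426067°; total 75.426067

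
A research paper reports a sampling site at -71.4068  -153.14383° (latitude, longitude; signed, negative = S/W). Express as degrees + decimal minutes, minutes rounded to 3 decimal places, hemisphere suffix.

Latitude is negative → S; |value| = 71.406800
Latitude: 71° + 0.406800 × 60 = 71° 24.40800′
Longitude is negative → W; |value| = 153.143830
λ: minutes = (153.143830 − 153) × 60 = 8.62980

71° 24.408′ S, 153° 8.630′ W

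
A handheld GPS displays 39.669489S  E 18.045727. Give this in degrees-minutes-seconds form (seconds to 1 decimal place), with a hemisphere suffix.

Lat: whole degrees 39; 40.16934′ → 40′ and 10.160″
Lon: 0.045727° → 2.74362′; 0.74362 × 60 = 44.617″

39°40′10.2″ S, 18°02′44.6″ E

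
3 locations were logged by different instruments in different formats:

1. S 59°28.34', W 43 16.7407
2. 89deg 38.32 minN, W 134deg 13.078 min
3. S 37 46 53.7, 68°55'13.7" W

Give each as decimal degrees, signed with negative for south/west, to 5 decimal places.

Point 1:
  Latitude: 28.34′ = 0.472333°; total 59.472333
  S ⇒ negate
  Lon: 43 + 16.7407/60 = 43.279012
  W ⇒ negate
Point 2:
  φ: 89 + 38.32/60 = 89.638667
  N → positive
  Longitude: 13.078′ = 0.217967°; total 134.217967
  W ⇒ negate
Point 3:
  φ: 37° + 46/60 + 53.7/3600 = 37 + 0.766667 + 0.014917 = 37.781583
  hemisphere S, so the sign is −
  Longitude: 55′ + 13.7″ = 55.22833′; 68 + 55.22833/60 = 68.920472
  W ⇒ negate

1. -59.47233, -43.27901
2. 89.63867, -134.21797
3. -37.78158, -68.92047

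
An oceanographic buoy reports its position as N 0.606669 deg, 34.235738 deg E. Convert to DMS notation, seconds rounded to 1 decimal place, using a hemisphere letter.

0°36′24.0″ N, 34°14′8.7″ E

φ: 0.606669° → 36.40014′; 0.40014 × 60 = 24.008″
Lon: 0.235738 × 60 = 14.14428′ → 14′, remainder × 60 = 8.657″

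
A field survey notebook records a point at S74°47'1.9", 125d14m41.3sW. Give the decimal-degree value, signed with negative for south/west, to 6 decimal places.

Latitude: 74° + 47/60 + 1.9/3600 = 74 + 0.783333 + 0.000528 = 74.7838611
S → negative
Lon: 125 + 14/60 + 41.3/3600 = 125.2448056
W → negative

-74.783861, -125.244806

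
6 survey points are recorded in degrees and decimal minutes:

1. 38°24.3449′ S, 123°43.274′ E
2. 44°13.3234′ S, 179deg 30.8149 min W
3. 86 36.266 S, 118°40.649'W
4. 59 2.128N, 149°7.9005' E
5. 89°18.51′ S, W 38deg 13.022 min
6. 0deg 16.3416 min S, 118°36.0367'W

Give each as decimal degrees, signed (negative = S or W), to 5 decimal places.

Point 1:
  Latitude: 24.3449′ = 0.405748°; total 38.405748
  S ⇒ negate
  Longitude: 123 + 43.274/60 = 123.721233
  E ⇒ keep positive
Point 2:
  φ: 44 + 13.3234/60 = 44.222057
  S ⇒ negate
  Longitude: 179 + 30.8149/60 = 179.513582
  W → negative
Point 3:
  Lat: 86 + 36.266/60 = 86.604433
  S ⇒ negate
  Longitude: 40.649′ = 0.677483°; total 118.677483
  hemisphere W, so the sign is −
Point 4:
  φ: 59 + 2.128/60 = 59.035467
  N ⇒ keep positive
  λ: 149 + 7.9005/60 = 149.131675
  E ⇒ keep positive
Point 5:
  Latitude: 18.51′ = 0.308500°; total 89.308500
  hemisphere S, so the sign is −
  λ: 13.022′ = 0.217033°; total 38.217033
  W → negative
Point 6:
  φ: 16.3416′ = 0.272360°; total 0.272360
  S ⇒ negate
  Longitude: 36.0367′ = 0.600612°; total 118.600612
  hemisphere W, so the sign is −

1. -38.40575, 123.72123
2. -44.22206, -179.51358
3. -86.60443, -118.67748
4. 59.03547, 149.13168
5. -89.30850, -38.21703
6. -0.27236, -118.60061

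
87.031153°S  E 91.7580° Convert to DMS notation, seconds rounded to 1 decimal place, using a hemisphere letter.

φ: whole degrees 87; 1.86918′ → 1′ and 52.151″
λ: 0.758000° → 45.48000′; 0.48000 × 60 = 28.800″

87°01′52.2″ S, 91°45′28.8″ E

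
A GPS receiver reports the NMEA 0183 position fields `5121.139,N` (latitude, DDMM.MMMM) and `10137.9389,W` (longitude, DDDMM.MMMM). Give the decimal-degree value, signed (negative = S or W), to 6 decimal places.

Latitude: split at 2 digits → 51° and 21.139′; 51 + 21.139/60 = 51.3523167
N ⇒ keep positive
λ: split at 3 digits → 101° and 37.9389′; 101 + 37.9389/60 = 101.6323150
hemisphere W, so the sign is −

51.352317, -101.632315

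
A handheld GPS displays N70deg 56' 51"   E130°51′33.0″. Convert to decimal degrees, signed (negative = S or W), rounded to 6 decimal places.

φ: 70 + 56/60 + 51/3600 = 70.9475000
N → positive
λ: 130° + 51/60 + 33/3600 = 130 + 0.850000 + 0.009167 = 130.8591667
E → positive

70.947500, 130.859167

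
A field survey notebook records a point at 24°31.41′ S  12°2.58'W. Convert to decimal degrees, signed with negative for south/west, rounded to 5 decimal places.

-24.52350, -12.04300

φ: 24 + 31.41/60 = 24.523500
S ⇒ negate
Lon: 2.58′ = 0.043000°; total 12.043000
W → negative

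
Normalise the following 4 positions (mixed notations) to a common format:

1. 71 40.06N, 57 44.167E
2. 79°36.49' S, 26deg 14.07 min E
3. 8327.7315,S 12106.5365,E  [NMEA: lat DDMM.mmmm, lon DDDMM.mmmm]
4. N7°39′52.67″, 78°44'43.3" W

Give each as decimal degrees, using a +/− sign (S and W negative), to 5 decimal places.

1. 71.66767, 57.73612
2. -79.60817, 26.23450
3. -83.46219, 121.10894
4. 7.66463, -78.74536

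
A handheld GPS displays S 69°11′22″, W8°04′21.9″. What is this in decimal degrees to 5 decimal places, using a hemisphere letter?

Latitude: 69 + 11/60 + 22/3600 = 69.189444
λ: 8° + 4/60 + 21.9/3600 = 8 + 0.066667 + 0.006083 = 8.072750

69.18944° S, 8.07275° W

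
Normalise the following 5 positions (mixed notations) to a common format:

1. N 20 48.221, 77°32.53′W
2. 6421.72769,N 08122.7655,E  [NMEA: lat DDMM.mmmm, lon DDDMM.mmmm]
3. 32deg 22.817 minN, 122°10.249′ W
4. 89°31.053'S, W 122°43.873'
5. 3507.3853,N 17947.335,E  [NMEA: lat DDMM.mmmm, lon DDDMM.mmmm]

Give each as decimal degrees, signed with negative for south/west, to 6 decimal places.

1. 20.803683, -77.542167
2. 64.362128, 81.379425
3. 32.380283, -122.170817
4. -89.517550, -122.731217
5. 35.123088, 179.788917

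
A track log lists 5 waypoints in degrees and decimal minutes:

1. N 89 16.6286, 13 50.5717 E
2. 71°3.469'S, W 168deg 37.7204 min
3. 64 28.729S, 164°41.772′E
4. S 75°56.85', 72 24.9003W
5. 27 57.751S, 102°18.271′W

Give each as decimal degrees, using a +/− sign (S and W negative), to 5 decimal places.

1. 89.27714, 13.84286
2. -71.05782, -168.62867
3. -64.47882, 164.69620
4. -75.94750, -72.41501
5. -27.96252, -102.30452

Point 1:
  φ: 16.6286′ = 0.277143°; total 89.277143
  N ⇒ keep positive
  Lon: 50.5717′ = 0.842862°; total 13.842862
  E → positive
Point 2:
  Latitude: 3.469′ = 0.057817°; total 71.057817
  S → negative
  Longitude: 37.7204′ = 0.628673°; total 168.628673
  hemisphere W, so the sign is −
Point 3:
  Latitude: 28.729′ = 0.478817°; total 64.478817
  S → negative
  Lon: 164 + 41.772/60 = 164.696200
  E → positive
Point 4:
  φ: 75 + 56.85/60 = 75.947500
  S → negative
  Longitude: 72 + 24.9003/60 = 72.415005
  W → negative
Point 5:
  Latitude: 57.751′ = 0.962517°; total 27.962517
  hemisphere S, so the sign is −
  Longitude: 102 + 18.271/60 = 102.304517
  hemisphere W, so the sign is −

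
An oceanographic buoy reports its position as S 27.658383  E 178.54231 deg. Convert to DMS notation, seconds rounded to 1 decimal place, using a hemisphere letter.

27°39′30.2″ S, 178°32′32.3″ E

Lat: 0.658383° → 39.50298′; 0.50298 × 60 = 30.179″
λ: whole degrees 178; 32.53860′ → 32′ and 32.316″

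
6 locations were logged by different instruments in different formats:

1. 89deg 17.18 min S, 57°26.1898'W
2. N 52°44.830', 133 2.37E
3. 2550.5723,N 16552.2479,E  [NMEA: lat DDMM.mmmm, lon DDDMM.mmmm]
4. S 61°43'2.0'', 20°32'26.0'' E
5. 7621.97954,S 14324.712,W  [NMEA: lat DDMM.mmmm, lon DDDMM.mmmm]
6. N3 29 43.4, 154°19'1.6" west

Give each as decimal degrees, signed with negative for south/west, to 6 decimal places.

Point 1:
  φ: 17.18′ = 0.286333°; total 89.2863333
  hemisphere S, so the sign is −
  λ: 26.1898′ = 0.436497°; total 57.4364967
  W → negative
Point 2:
  φ: 52 + 44.83/60 = 52.7471667
  N ⇒ keep positive
  λ: 2.37′ = 0.039500°; total 133.0395000
  E → positive
Point 3:
  Lat: degrees = first 2 digits = 25, minutes = 50.5723; 25 + 50.5723/60 = 25.8428717
  N → positive
  Lon: split at 3 digits → 165° and 52.2479′; 165 + 52.2479/60 = 165.8707983
  E → positive
Point 4:
  Lat: 61° + 43/60 + 2/3600 = 61 + 0.716667 + 0.000556 = 61.7172222
  hemisphere S, so the sign is −
  Lon: 32′ + 26″ = 32.43333′; 20 + 32.43333/60 = 20.5405556
  E → positive
Point 5:
  φ: degrees = first 2 digits = 76, minutes = 21.97954; 76 + 21.97954/60 = 76.3663257
  hemisphere S, so the sign is −
  Lon: split at 3 digits → 143° and 24.712′; 143 + 24.712/60 = 143.4118667
  hemisphere W, so the sign is −
Point 6:
  Lat: 3° + 29/60 + 43.4/3600 = 3 + 0.483333 + 0.012056 = 3.4953889
  N → positive
  λ: 154 + 19/60 + 1.6/3600 = 154.3171111
  hemisphere W, so the sign is −

1. -89.286333, -57.436497
2. 52.747167, 133.039500
3. 25.842872, 165.870798
4. -61.717222, 20.540556
5. -76.366326, -143.411867
6. 3.495389, -154.317111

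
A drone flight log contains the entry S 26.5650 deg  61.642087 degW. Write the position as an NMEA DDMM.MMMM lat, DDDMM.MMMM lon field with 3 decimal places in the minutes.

φ: minutes = (26.565000 − 26) × 60 = 33.90000
Longitude: 61° + 0.642087 × 60 = 61° 38.52522′

2633.900,S / 06138.525,W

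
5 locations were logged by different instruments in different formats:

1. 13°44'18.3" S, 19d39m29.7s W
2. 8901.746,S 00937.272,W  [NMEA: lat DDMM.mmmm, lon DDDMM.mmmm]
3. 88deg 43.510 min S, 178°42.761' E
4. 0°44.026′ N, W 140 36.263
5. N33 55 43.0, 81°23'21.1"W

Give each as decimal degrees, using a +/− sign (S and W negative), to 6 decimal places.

Point 1:
  Latitude: 44′ + 18.3″ = 44.30500′; 13 + 44.30500/60 = 13.7384167
  S ⇒ negate
  Lon: 39′ + 29.7″ = 39.49500′; 19 + 39.49500/60 = 19.6582500
  W ⇒ negate
Point 2:
  Lat: split at 2 digits → 89° and 1.746′; 89 + 1.746/60 = 89.0291000
  S → negative
  λ: degrees = first 3 digits = 9, minutes = 37.272; 9 + 37.272/60 = 9.6212000
  W → negative
Point 3:
  φ: 88 + 43.51/60 = 88.7251667
  hemisphere S, so the sign is −
  Longitude: 178 + 42.761/60 = 178.7126833
  E ⇒ keep positive
Point 4:
  Latitude: 44.026′ = 0.733767°; total 0.7337667
  N ⇒ keep positive
  Longitude: 36.263′ = 0.604383°; total 140.6043833
  hemisphere W, so the sign is −
Point 5:
  φ: 33 + 55/60 + 43/3600 = 33.9286111
  N → positive
  λ: 81° + 23/60 + 21.1/3600 = 81 + 0.383333 + 0.005861 = 81.3891944
  W → negative

1. -13.738417, -19.658250
2. -89.029100, -9.621200
3. -88.725167, 178.712683
4. 0.733767, -140.604383
5. 33.928611, -81.389194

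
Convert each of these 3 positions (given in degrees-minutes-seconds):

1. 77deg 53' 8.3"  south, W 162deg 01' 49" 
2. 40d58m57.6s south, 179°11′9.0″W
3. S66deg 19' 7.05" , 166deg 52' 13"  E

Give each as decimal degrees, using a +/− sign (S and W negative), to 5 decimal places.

Point 1:
  φ: 77 + 53/60 + 8.3/3600 = 77.885639
  S ⇒ negate
  λ: 1′ + 49″ = 1.81667′; 162 + 1.81667/60 = 162.030278
  W → negative
Point 2:
  Latitude: 58′ + 57.6″ = 58.96000′; 40 + 58.96000/60 = 40.982667
  S → negative
  λ: 11′ + 9″ = 11.15000′; 179 + 11.15000/60 = 179.185833
  W ⇒ negate
Point 3:
  Lat: 19′ + 7.05″ = 19.11750′; 66 + 19.11750/60 = 66.318625
  S → negative
  λ: 166° + 52/60 + 13/3600 = 166 + 0.866667 + 0.003611 = 166.870278
  E → positive

1. -77.88564, -162.03028
2. -40.98267, -179.18583
3. -66.31863, 166.87028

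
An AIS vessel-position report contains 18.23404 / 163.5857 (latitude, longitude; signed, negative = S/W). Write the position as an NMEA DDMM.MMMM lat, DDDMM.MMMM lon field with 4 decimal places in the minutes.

Latitude: fractional part 0.234040 → 14.042400 minutes
Lon: minutes = (163.585700 − 163) × 60 = 35.142000

1814.0424,N / 16335.1420,E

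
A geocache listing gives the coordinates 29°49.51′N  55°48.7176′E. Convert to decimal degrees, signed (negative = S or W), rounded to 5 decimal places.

Lat: 29 + 49.51/60 = 29.825167
N ⇒ keep positive
Longitude: 55 + 48.7176/60 = 55.811960
E → positive

29.82517, 55.81196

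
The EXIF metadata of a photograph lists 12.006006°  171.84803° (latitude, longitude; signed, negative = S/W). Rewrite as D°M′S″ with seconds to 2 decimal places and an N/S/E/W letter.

φ: 0.006006° → 0.36036′; 0.36036 × 60 = 21.6216″
λ: 0.848030° → 50.88180′; 0.88180 × 60 = 52.9080″

12°00′21.62″ N, 171°50′52.91″ E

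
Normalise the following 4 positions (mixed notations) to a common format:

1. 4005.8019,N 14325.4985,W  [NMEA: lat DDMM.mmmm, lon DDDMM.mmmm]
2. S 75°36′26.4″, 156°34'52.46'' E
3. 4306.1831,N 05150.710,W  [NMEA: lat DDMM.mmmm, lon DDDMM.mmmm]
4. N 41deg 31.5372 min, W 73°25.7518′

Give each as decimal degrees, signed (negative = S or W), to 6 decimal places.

1. 40.096698, -143.424975
2. -75.607333, 156.581239
3. 43.103052, -51.845167
4. 41.525620, -73.429197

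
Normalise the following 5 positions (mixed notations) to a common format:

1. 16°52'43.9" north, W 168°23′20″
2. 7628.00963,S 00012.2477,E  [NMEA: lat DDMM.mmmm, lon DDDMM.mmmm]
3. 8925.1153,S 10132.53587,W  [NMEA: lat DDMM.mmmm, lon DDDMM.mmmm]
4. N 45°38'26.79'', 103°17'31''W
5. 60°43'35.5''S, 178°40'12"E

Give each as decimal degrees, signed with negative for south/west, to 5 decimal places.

1. 16.87886, -168.38889
2. -76.46683, 0.20413
3. -89.41859, -101.54226
4. 45.64078, -103.29194
5. -60.72653, 178.67000

Point 1:
  φ: 16 + 52/60 + 43.9/3600 = 16.878861
  N ⇒ keep positive
  Lon: 168° + 23/60 + 20/3600 = 168 + 0.383333 + 0.005556 = 168.388889
  W → negative
Point 2:
  Latitude: split at 2 digits → 76° and 28.00963′; 76 + 28.00963/60 = 76.466827
  hemisphere S, so the sign is −
  Lon: degrees = first 3 digits = 0, minutes = 12.2477; 0 + 12.2477/60 = 0.204128
  E → positive
Point 3:
  Lat: degrees = first 2 digits = 89, minutes = 25.1153; 89 + 25.1153/60 = 89.418588
  hemisphere S, so the sign is −
  Lon: degrees = first 3 digits = 101, minutes = 32.53587; 101 + 32.53587/60 = 101.542265
  W → negative
Point 4:
  Lat: 45° + 38/60 + 26.79/3600 = 45 + 0.633333 + 0.007442 = 45.640775
  N ⇒ keep positive
  Lon: 103° + 17/60 + 31/3600 = 103 + 0.283333 + 0.008611 = 103.291944
  W → negative
Point 5:
  Lat: 43′ + 35.5″ = 43.59167′; 60 + 43.59167/60 = 60.726528
  hemisphere S, so the sign is −
  Longitude: 178° + 40/60 + 12/3600 = 178 + 0.666667 + 0.003333 = 178.670000
  E ⇒ keep positive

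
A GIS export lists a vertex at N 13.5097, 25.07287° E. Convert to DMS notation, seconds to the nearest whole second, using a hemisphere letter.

Latitude: 0.509700 × 60 = 30.58200′ → 30′, remainder × 60 = 34.92″
λ: whole degrees 25; 4.37220′ → 4′ and 22.33″

13°30′35″ N, 25°04′22″ E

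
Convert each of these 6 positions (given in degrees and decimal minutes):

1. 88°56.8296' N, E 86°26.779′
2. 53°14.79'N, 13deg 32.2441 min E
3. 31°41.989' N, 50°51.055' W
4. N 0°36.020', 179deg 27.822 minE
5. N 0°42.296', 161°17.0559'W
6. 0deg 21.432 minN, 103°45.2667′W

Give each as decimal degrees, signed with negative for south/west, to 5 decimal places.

Point 1:
  Latitude: 88 + 56.8296/60 = 88.947160
  N → positive
  Longitude: 86 + 26.779/60 = 86.446317
  E ⇒ keep positive
Point 2:
  Lat: 53 + 14.79/60 = 53.246500
  N → positive
  λ: 32.2441′ = 0.537402°; total 13.537402
  E → positive
Point 3:
  φ: 41.989′ = 0.699817°; total 31.699817
  N → positive
  Longitude: 50 + 51.055/60 = 50.850917
  W ⇒ negate
Point 4:
  Latitude: 36.02′ = 0.600333°; total 0.600333
  N → positive
  Lon: 27.822′ = 0.463700°; total 179.463700
  E → positive
Point 5:
  φ: 0 + 42.296/60 = 0.704933
  N → positive
  Lon: 161 + 17.0559/60 = 161.284265
  hemisphere W, so the sign is −
Point 6:
  Lat: 0 + 21.432/60 = 0.357200
  N ⇒ keep positive
  Longitude: 103 + 45.2667/60 = 103.754445
  W → negative

1. 88.94716, 86.44632
2. 53.24650, 13.53740
3. 31.69982, -50.85092
4. 0.60033, 179.46370
5. 0.70493, -161.28427
6. 0.35720, -103.75445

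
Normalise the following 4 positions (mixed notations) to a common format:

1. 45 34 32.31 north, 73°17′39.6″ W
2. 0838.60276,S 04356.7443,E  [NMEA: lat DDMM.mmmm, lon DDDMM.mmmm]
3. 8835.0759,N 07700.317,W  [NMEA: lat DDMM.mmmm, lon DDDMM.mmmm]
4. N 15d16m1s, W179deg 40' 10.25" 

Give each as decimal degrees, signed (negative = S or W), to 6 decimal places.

1. 45.575642, -73.294333
2. -8.643379, 43.945738
3. 88.584598, -77.005283
4. 15.266944, -179.669514

Point 1:
  Lat: 45 + 34/60 + 32.31/3600 = 45.5756417
  N ⇒ keep positive
  Lon: 17′ + 39.6″ = 17.66000′; 73 + 17.66000/60 = 73.2943333
  W → negative
Point 2:
  Lat: split at 2 digits → 08° and 38.60276′; 8 + 38.60276/60 = 8.6433793
  S → negative
  λ: degrees = first 3 digits = 43, minutes = 56.7443; 43 + 56.7443/60 = 43.9457383
  E → positive
Point 3:
  Latitude: degrees = first 2 digits = 88, minutes = 35.0759; 88 + 35.0759/60 = 88.5845983
  N ⇒ keep positive
  λ: split at 3 digits → 077° and 0.317′; 77 + 0.317/60 = 77.0052833
  hemisphere W, so the sign is −
Point 4:
  φ: 15° + 16/60 + 1/3600 = 15 + 0.266667 + 0.000278 = 15.2669444
  N → positive
  Longitude: 40′ + 10.25″ = 40.17083′; 179 + 40.17083/60 = 179.6695139
  hemisphere W, so the sign is −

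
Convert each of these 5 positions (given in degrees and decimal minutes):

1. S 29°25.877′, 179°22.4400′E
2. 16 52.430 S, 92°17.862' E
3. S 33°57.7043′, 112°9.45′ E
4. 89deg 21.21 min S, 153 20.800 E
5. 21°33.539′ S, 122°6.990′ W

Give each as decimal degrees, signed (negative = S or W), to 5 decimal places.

1. -29.43128, 179.37400
2. -16.87383, 92.29770
3. -33.96174, 112.15750
4. -89.35350, 153.34667
5. -21.55898, -122.11650

Point 1:
  Latitude: 25.877′ = 0.431283°; total 29.431283
  S ⇒ negate
  Lon: 22.44′ = 0.374000°; total 179.374000
  E ⇒ keep positive
Point 2:
  Latitude: 52.43′ = 0.873833°; total 16.873833
  hemisphere S, so the sign is −
  λ: 17.862′ = 0.297700°; total 92.297700
  E → positive
Point 3:
  Latitude: 57.7043′ = 0.961738°; total 33.961738
  S → negative
  Longitude: 112 + 9.45/60 = 112.157500
  E → positive
Point 4:
  Latitude: 21.21′ = 0.353500°; total 89.353500
  S ⇒ negate
  Longitude: 153 + 20.8/60 = 153.346667
  E ⇒ keep positive
Point 5:
  Latitude: 21 + 33.539/60 = 21.558983
  S ⇒ negate
  Lon: 6.99′ = 0.116500°; total 122.116500
  hemisphere W, so the sign is −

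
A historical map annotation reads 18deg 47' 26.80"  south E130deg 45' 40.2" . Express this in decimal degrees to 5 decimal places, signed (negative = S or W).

-18.79078, 130.76117

Lat: 18° + 47/60 + 26.8/3600 = 18 + 0.783333 + 0.007444 = 18.790778
S → negative
λ: 45′ + 40.2″ = 45.67000′; 130 + 45.67000/60 = 130.761167
E → positive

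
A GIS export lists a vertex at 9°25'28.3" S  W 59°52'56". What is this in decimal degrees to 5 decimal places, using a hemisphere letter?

Latitude: 25′ + 28.3″ = 25.47167′; 9 + 25.47167/60 = 9.424528
Lon: 59° + 52/60 + 56/3600 = 59 + 0.866667 + 0.015556 = 59.882222

9.42453° S, 59.88222° W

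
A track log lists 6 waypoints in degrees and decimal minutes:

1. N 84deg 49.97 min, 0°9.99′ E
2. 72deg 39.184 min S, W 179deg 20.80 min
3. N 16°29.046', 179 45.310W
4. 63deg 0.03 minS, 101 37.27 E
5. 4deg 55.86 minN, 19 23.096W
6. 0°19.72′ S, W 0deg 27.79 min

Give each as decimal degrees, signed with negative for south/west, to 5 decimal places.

1. 84.83283, 0.16650
2. -72.65307, -179.34667
3. 16.48410, -179.75517
4. -63.00050, 101.62117
5. 4.93100, -19.38493
6. -0.32867, -0.46317

Point 1:
  Latitude: 49.97′ = 0.832833°; total 84.832833
  N ⇒ keep positive
  λ: 9.99′ = 0.166500°; total 0.166500
  E ⇒ keep positive
Point 2:
  Lat: 39.184′ = 0.653067°; total 72.653067
  S → negative
  Lon: 179 + 20.8/60 = 179.346667
  W ⇒ negate
Point 3:
  φ: 16 + 29.046/60 = 16.484100
  N ⇒ keep positive
  Lon: 45.31′ = 0.755167°; total 179.755167
  hemisphere W, so the sign is −
Point 4:
  φ: 0.03′ = 0.000500°; total 63.000500
  hemisphere S, so the sign is −
  λ: 101 + 37.27/60 = 101.621167
  E → positive
Point 5:
  Latitude: 55.86′ = 0.931000°; total 4.931000
  N → positive
  Longitude: 19 + 23.096/60 = 19.384933
  hemisphere W, so the sign is −
Point 6:
  Lat: 19.72′ = 0.328667°; total 0.328667
  S → negative
  Lon: 0 + 27.79/60 = 0.463167
  W ⇒ negate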